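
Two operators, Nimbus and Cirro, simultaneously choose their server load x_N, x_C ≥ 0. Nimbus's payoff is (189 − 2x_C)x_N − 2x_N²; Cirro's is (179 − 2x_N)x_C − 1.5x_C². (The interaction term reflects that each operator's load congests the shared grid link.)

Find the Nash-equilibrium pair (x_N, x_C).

26.125, 42.25

Expanding Nimbus's payoff: 189x_N − 2x_Cx_N − 2x_N².
∂π/∂x_N = 189 − 2x_C − 4x_N = 0, so x_N = 47.25 − 0.5x_C.
Likewise for Cirro: x_C = 179/3 − (2/3)x_N.
Substituting the second reaction function into the first: x_N = 47.25 − 0.5(179/3 − (2/3)x_N), which gives (2/3)x_N = 209/12 ⇒ x_N = 26.125.
Then x_C = 179/3 − (2/3)·26.125 = 42.25.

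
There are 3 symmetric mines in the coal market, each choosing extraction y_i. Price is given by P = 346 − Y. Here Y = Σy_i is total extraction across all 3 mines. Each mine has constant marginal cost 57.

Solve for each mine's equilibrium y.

A representative mine's profit is π_i = y_i(346 − Y) − 57y_i, with Y = y_i + Σ_{j≠i} y_j.
First-order condition: 289 − 2y_i − Σ_{j≠i} y_j = 0.
With identical mines, set every y_j = y: then 289 − 2y − 2y = 0, i.e. y = 289/4 = 72.25.

72.25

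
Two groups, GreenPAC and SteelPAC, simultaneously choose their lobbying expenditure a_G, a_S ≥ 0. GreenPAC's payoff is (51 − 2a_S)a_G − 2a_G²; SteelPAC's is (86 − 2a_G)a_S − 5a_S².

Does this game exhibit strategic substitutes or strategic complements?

Expanding GreenPAC's payoff: 51a_G − 2a_Sa_G − 2a_G².
∂π/∂a_G = 51 − 2a_S − 4a_G = 0, so a_G = 12.75 − 0.5a_S.
The best-response slope da_G/da_S = −0.5 < 0: the reaction function is downward-sloping, so the choices are strategic substitutes.

strategic substitutes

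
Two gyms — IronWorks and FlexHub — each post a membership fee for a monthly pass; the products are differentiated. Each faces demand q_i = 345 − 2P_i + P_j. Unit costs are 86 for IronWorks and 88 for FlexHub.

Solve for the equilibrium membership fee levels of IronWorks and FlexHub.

IronWorks's profit: π = (P_{IronWorks} − 86)(345 − 2P_{IronWorks} + P_{FlexHub}).
∂π/∂P_{IronWorks} = 517 − 4P_{IronWorks} + P_{FlexHub} = 0 ⇒ P_{IronWorks} = 129.25 + 0.25P_{FlexHub}.
Similarly P_{FlexHub} = 130.25 + 0.25P_{IronWorks}.
Substituting the second reaction function into the first: P_{IronWorks} = 129.25 + 0.25(130.25 + 0.25P_{IronWorks}), which gives 0.9375P_{IronWorks} = 161.8125 ⇒ P_{IronWorks} = 172.6.
Then P_{FlexHub} = 130.25 + 0.25·172.6 = 173.4.

172.6, 173.4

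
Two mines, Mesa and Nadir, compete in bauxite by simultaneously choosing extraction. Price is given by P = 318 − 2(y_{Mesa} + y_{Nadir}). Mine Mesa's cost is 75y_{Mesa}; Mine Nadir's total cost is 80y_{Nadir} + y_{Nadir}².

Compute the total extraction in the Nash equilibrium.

72.4

Mine Mesa's profit: π = y_{Mesa}(318 − 2(y_{Mesa} + y_{Nadir})) − 75y_{Mesa}.
∂π/∂y_{Mesa} = 243 − 4y_{Mesa} − 2y_{Nadir} = 0, so y_{Mesa} = 60.75 − 0.5y_{Nadir}.
For Nadir: ∂π/∂y_{Nadir} = 238 − 6y_{Nadir} − 2y_{Mesa} = 0 ⇒ y_{Nadir} = 119/3 − (1/3)y_{Mesa}.
Solving the two reaction functions simultaneously: (1 − (−0.5)(−1/3))y_{Mesa} = 60.75 − 0.5·(119/3), so (5/6)y_{Mesa} = 491/12 and y_{Mesa} = 49.1.
Then y_{Nadir} = 119/3 − (1/3)·49.1 = 23.3.
Total extraction: 49.1 + 23.3 = 72.4.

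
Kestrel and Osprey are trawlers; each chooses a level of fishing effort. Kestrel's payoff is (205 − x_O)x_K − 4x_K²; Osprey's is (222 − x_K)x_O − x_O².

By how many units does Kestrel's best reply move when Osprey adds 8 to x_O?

-1

Expanding Kestrel's payoff: 205x_K − x_Ox_K − 4x_K².
∂π/∂x_K = 205 − x_O − 8x_K = 0, so x_K = 25.625 − 0.125x_O.
The reaction-function slope is −0.125, so an 8-unit rise in x_O moves x_K by −0.125 × 8 = −1. Kestrel's best response falls — the actions are strategic substitutes.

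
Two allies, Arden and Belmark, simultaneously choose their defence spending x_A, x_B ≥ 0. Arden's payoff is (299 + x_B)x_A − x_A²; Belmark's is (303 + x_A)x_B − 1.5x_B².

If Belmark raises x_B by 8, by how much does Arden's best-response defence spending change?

4

Expanding Arden's payoff: 299x_A + x_Bx_A − x_A².
∂π/∂x_A = 299 + x_B − 2x_A = 0, so x_A = 149.5 + 0.5x_B.
The reaction-function slope is 0.5, so an 8-unit rise in x_B moves x_A by 0.5 × 8 = 4. Arden's best response rises — the actions are strategic complements.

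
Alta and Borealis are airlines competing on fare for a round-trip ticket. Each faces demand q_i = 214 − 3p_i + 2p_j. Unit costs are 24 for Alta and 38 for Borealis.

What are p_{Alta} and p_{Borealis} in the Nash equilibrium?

Alta's profit: π = (p_{Alta} − 24)(214 − 3p_{Alta} + 2p_{Borealis}).
∂π/∂p_{Alta} = 286 − 6p_{Alta} + 2p_{Borealis} = 0 ⇒ p_{Alta} = 143/3 + (1/3)p_{Borealis}.
Similarly p_{Borealis} = 164/3 + (1/3)p_{Alta}.
Substituting the second reaction function into the first: p_{Alta} = 143/3 + (1/3)(164/3 + (1/3)p_{Alta}), which gives (8/9)p_{Alta} = 593/9 ⇒ p_{Alta} = 74.125.
Then p_{Borealis} = 164/3 + (1/3)·74.125 = 79.375.

74.125, 79.375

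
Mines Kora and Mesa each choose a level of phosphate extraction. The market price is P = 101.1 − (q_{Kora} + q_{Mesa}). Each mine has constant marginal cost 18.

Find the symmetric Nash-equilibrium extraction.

Mine Kora's profit: π = q_{Kora}(101.1 − (q_{Kora} + q_{Mesa})) − 18q_{Kora}.
∂π/∂q_{Kora} = 83.1 − 2q_{Kora} − q_{Mesa} = 0, so q_{Kora} = 41.55 − 0.5q_{Mesa}.
The game is symmetric, so in equilibrium q_{Mesa} = q_{Kora}: the reaction function gives 1.5q_{Kora} = 41.55, hence q_{Kora} = 27.7.

27.7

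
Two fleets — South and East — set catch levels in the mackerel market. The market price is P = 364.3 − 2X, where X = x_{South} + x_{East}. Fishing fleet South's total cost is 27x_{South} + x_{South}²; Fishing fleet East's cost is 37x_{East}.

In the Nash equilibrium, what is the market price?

165.92

Fishing fleet South's profit: π = x_{South}(364.3 − 2(x_{South} + x_{East})) − 27x_{South} − x_{South}².
∂π/∂x_{South} = 337.3 − 6x_{South} − 2x_{East} = 0, so x_{South} = 3373/60 − (1/3)x_{East}.
For East: ∂π/∂x_{East} = 327.3 − 4x_{East} − 2x_{South} = 0 ⇒ x_{East} = 81.825 − 0.5x_{South}.
Substituting the second reaction function into the first: x_{South} = 3373/60 − (1/3)(81.825 − 0.5x_{South}), which gives (5/6)x_{South} = 3473/120 ⇒ x_{South} = 34.73.
Then x_{East} = 81.825 − 0.5·34.73 = 64.46.
Equilibrium price: P = 364.3 − 2·99.19 = 165.92.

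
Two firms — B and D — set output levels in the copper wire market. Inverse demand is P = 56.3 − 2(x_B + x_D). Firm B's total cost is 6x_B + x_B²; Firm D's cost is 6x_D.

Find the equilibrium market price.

26.12

Firm B's profit: π = x_B(56.3 − 2(x_B + x_D)) − 6x_B − x_B².
∂π/∂x_B = 50.3 − 6x_B − 2x_D = 0, so x_B = 503/60 − (1/3)x_D.
For D: ∂π/∂x_D = 50.3 − 4x_D − 2x_B = 0 ⇒ x_D = 12.575 − 0.5x_B.
Plugging x_D into B's best response: x_B = 503/60 − (1/3)(12.575 − 0.5x_B) ⇒ (5/6)x_B = 503/120, so x_B = 5.03.
Then x_D = 12.575 − 0.5·5.03 = 10.06.
Equilibrium price: P = 56.3 − 2·15.09 = 26.12.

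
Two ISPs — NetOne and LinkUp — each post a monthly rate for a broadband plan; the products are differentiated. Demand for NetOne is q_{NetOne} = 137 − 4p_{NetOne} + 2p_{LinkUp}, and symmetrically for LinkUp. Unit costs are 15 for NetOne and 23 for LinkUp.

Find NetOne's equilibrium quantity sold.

75.6

NetOne's profit: π = (p_{NetOne} − 15)(137 − 4p_{NetOne} + 2p_{LinkUp}).
∂π/∂p_{NetOne} = 197 − 8p_{NetOne} + 2p_{LinkUp} = 0 ⇒ p_{NetOne} = 24.625 + 0.25p_{LinkUp}.
Similarly p_{LinkUp} = 28.625 + 0.25p_{NetOne}.
Plugging p_{LinkUp} into NetOne's best response: p_{NetOne} = 24.625 + 0.25(28.625 + 0.25p_{NetOne}) ⇒ 0.9375p_{NetOne} = 1017/32, so p_{NetOne} = 33.9.
Then p_{LinkUp} = 28.625 + 0.25·33.9 = 37.1.
q_{NetOne} = 137 − 4·33.9 + 2·37.1 = 75.6.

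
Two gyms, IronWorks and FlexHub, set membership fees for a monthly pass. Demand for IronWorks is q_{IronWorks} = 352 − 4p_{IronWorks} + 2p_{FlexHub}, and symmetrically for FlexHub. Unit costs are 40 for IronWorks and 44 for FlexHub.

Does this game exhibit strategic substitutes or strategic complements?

strategic complements

IronWorks's profit: π = (p_{IronWorks} − 40)(352 − 4p_{IronWorks} + 2p_{FlexHub}).
∂π/∂p_{IronWorks} = 512 − 8p_{IronWorks} + 2p_{FlexHub} = 0 ⇒ p_{IronWorks} = 64 + 0.25p_{FlexHub}.
The best-response slope dp_{IronWorks}/dp_{FlexHub} = 0.25 > 0: the reaction function is upward-sloping, so the choices are strategic complements.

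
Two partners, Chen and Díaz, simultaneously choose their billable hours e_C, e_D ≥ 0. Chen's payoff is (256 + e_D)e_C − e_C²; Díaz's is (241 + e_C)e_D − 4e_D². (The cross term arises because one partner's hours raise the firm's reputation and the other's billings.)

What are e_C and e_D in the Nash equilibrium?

Expanding Chen's payoff: 256e_C + e_De_C − e_C².
∂π/∂e_C = 256 + e_D − 2e_C = 0, so e_C = 128 + 0.5e_D.
Likewise for Díaz: e_D = 30.125 + 0.125e_C.
Solving the two reaction functions simultaneously: (1 − (0.5)(0.125))e_C = 128 + 0.5·30.125, so 0.9375e_C = 143.0625 and e_C = 152.6.
Then e_D = 30.125 + 0.125·152.6 = 49.2.

152.6, 49.2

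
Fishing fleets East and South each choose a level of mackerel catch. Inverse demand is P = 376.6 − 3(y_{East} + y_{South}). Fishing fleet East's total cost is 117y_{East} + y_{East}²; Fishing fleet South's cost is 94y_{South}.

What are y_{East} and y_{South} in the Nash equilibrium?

18.2, 38

Fishing fleet East's profit: π = y_{East}(376.6 − 3(y_{East} + y_{South})) − 117y_{East} − y_{East}².
∂π/∂y_{East} = 259.6 − 8y_{East} − 3y_{South} = 0, so y_{East} = 32.45 − 0.375y_{South}.
For South: ∂π/∂y_{South} = 282.6 − 6y_{South} − 3y_{East} = 0 ⇒ y_{South} = 47.1 − 0.5y_{East}.
Solving the two reaction functions simultaneously: (1 − (−0.375)(−0.5))y_{East} = 32.45 − 0.375·47.1, so 0.8125y_{East} = 14.7875 and y_{East} = 18.2.
Then y_{South} = 47.1 − 0.5·18.2 = 38.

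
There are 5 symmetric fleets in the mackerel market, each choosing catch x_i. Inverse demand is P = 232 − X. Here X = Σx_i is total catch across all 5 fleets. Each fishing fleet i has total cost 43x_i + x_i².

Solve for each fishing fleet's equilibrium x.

23.625

A representative fishing fleet's profit is π_i = x_i(232 − X) − 43x_i − x_i², with X = x_i + Σ_{j≠i} x_j.
First-order condition: 189 − 4x_i − Σ_{j≠i} x_j = 0.
In a symmetric equilibrium every fishing fleet chooses the same x, so Σ_{j≠i} x_j = 4x. The condition becomes 189 − 8x = 0, giving x = 189/8 = 23.625.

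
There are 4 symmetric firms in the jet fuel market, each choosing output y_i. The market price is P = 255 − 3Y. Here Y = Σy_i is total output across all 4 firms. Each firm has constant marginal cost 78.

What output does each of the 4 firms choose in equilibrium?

11.8

A representative firm's profit is π_i = y_i(255 − 3Y) − 78y_i, with Y = y_i + Σ_{j≠i} y_j.
First-order condition: 177 − 6y_i − 3Σ_{j≠i} y_j = 0.
In a symmetric equilibrium every firm chooses the same y, so Σ_{j≠i} y_j = 3y. The condition becomes 177 − 15y = 0, giving y = 177/15 = 11.8.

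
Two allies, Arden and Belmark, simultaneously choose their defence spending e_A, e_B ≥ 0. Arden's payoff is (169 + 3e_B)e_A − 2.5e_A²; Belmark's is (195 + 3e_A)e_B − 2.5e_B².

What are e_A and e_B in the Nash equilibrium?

Expanding Arden's payoff: 169e_A + 3e_Be_A − 2.5e_A².
∂π/∂e_A = 169 + 3e_B − 5e_A = 0, so e_A = 33.8 + 0.6e_B.
Likewise for Belmark: e_B = 39 + 0.6e_A.
Solving the two reaction functions simultaneously: (1 − (0.6)(0.6))e_A = 33.8 + 0.6·39, so 0.64e_A = 57.2 and e_A = 89.375.
Then e_B = 39 + 0.6·89.375 = 92.625.

89.375, 92.625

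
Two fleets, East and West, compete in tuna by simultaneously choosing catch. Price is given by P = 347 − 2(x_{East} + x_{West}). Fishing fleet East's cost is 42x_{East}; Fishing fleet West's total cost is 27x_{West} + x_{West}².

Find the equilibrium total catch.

Fishing fleet East's profit: π = x_{East}(347 − 2(x_{East} + x_{West})) − 42x_{East}.
∂π/∂x_{East} = 305 − 4x_{East} − 2x_{West} = 0, so x_{East} = 76.25 − 0.5x_{West}.
For West: ∂π/∂x_{West} = 320 − 6x_{West} − 2x_{East} = 0 ⇒ x_{West} = 160/3 − (1/3)x_{East}.
Plugging x_{West} into East's best response: x_{East} = 76.25 − 0.5(160/3 − (1/3)x_{East}) ⇒ (5/6)x_{East} = 595/12, so x_{East} = 59.5.
Then x_{West} = 160/3 − (1/3)·59.5 = 33.5.
Total catch: 59.5 + 33.5 = 93.

93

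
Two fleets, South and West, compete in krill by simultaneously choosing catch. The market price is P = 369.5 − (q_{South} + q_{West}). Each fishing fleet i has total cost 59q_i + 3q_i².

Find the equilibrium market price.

300.5

Fishing fleet South's profit: π = q_{South}(369.5 − (q_{South} + q_{West})) − 59q_{South} − 3q_{South}².
∂π/∂q_{South} = 310.5 − 8q_{South} − q_{West} = 0, so q_{South} = 38.8125 − 0.125q_{West}.
The game is symmetric, so in equilibrium q_{West} = q_{South}: the reaction function gives 1.125q_{South} = 38.8125, hence q_{South} = 34.5.
Equilibrium price: P = 369.5 − 69 = 300.5.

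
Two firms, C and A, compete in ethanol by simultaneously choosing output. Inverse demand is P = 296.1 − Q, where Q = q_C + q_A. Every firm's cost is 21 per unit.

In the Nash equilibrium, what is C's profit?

Firm C's profit: π = q_C(296.1 − (q_C + q_A)) − 21q_C.
∂π/∂q_C = 275.1 − 2q_C − q_A = 0, so q_C = 137.55 − 0.5q_A.
The game is symmetric, so in equilibrium q_A = q_C: the reaction function gives 1.5q_C = 137.55, hence q_C = 91.7.
Price P = 296.1 − 183.4 = 112.7.
C's profit: (112.7 − 21)·91.7 = 8408.89.

8408.89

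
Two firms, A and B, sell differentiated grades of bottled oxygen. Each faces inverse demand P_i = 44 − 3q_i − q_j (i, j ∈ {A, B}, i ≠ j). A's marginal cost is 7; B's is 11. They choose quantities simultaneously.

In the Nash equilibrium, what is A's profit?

87.48

Firm A's profit: π = q_A(44 − 3q_A − q_B) − 7q_A.
∂π/∂q_A = 37 − 6q_A − q_B = 0 ⇒ q_A = 37/6 − (1/6)q_B.
Similarly q_B = 5.5 − (1/6)q_A.
Plugging q_B into A's best response: q_A = 37/6 − (1/6)(5.5 − (1/6)q_A) ⇒ (35/36)q_A = 5.25, so q_A = 5.4.
Then q_B = 5.5 − (1/6)·5.4 = 4.6.
P_A = 44 − 3·5.4 − 4.6 = 23.2.
Profit = (23.2 − 7)·5.4 = 87.48.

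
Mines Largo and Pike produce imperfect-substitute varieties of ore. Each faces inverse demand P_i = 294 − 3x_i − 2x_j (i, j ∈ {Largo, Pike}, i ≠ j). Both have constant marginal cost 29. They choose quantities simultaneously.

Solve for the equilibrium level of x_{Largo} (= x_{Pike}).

Mine Largo's profit: π = x_{Largo}(294 − 3x_{Largo} − 2x_{Pike}) − 29x_{Largo}.
∂π/∂x_{Largo} = 265 − 6x_{Largo} − 2x_{Pike} = 0 ⇒ x_{Largo} = 265/6 − (1/3)x_{Pike}.
The game is symmetric, so in equilibrium x_{Pike} = x_{Largo}: the reaction function gives (4/3)x_{Largo} = 265/6, hence x_{Largo} = 33.125.

33.125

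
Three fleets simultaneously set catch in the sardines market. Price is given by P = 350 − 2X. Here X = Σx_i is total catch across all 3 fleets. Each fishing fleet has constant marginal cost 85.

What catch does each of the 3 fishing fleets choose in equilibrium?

33.125

A representative fishing fleet's profit is π_i = x_i(350 − 2X) − 85x_i, with X = x_i + Σ_{j≠i} x_j.
First-order condition: 265 − 4x_i − 2Σ_{j≠i} x_j = 0.
In a symmetric equilibrium every fishing fleet chooses the same x, so Σ_{j≠i} x_j = 2x. The condition becomes 265 − 8x = 0, giving x = 265/8 = 33.125.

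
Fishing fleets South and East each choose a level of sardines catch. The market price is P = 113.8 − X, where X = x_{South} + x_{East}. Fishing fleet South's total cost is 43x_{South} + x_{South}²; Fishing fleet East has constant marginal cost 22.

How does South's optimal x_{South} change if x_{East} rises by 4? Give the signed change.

-1

Fishing fleet South's profit: π = x_{South}(113.8 − (x_{South} + x_{East})) − 43x_{South} − x_{South}².
∂π/∂x_{South} = 70.8 − 4x_{South} − x_{East} = 0, so x_{South} = 17.7 − 0.25x_{East}.
The reaction-function slope is −0.25, so a 4-unit rise in x_{East} moves x_{South} by −0.25 × 4 = −1. South's best response falls — the actions are strategic substitutes.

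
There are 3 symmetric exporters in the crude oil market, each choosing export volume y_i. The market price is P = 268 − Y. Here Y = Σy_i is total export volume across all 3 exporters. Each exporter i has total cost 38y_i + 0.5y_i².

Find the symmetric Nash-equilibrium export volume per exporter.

46

A representative exporter's profit is π_i = y_i(268 − Y) − 38y_i − 0.5y_i², with Y = y_i + Σ_{j≠i} y_j.
First-order condition: 230 − 3y_i − Σ_{j≠i} y_j = 0.
Imposing symmetry (y_j = y for all j) turns Σ_{j≠i} y_j into 2y, so 230 = 5y and y = 46.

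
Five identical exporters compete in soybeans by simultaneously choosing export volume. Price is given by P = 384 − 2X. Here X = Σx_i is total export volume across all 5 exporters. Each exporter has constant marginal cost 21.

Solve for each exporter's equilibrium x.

30.25

A representative exporter's profit is π_i = x_i(384 − 2X) − 21x_i, with X = x_i + Σ_{j≠i} x_j.
First-order condition: 363 − 4x_i − 2Σ_{j≠i} x_j = 0.
In a symmetric equilibrium every exporter chooses the same x, so Σ_{j≠i} x_j = 4x. The condition becomes 363 − 12x = 0, giving x = 363/12 = 30.25.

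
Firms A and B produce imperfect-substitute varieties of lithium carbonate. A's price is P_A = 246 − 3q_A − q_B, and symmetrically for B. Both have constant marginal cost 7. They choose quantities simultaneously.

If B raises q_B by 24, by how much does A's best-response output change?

Firm A's profit: π = q_A(246 − 3q_A − q_B) − 7q_A.
∂π/∂q_A = 239 − 6q_A − q_B = 0 ⇒ q_A = 239/6 − (1/6)q_B.
The reaction-function slope is −1/6, so a 24-unit rise in q_B moves q_A by −1/6 × 24 = −4. A's best response falls — the actions are strategic substitutes.

-4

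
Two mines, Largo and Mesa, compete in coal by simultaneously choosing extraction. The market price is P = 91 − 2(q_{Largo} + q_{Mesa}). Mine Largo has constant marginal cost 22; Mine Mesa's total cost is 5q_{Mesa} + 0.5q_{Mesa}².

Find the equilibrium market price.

Mine Largo's profit: π = q_{Largo}(91 − 2(q_{Largo} + q_{Mesa})) − 22q_{Largo}.
∂π/∂q_{Largo} = 69 − 4q_{Largo} − 2q_{Mesa} = 0, so q_{Largo} = 17.25 − 0.5q_{Mesa}.
For Mesa: ∂π/∂q_{Mesa} = 86 − 5q_{Mesa} − 2q_{Largo} = 0 ⇒ q_{Mesa} = 17.2 − 0.4q_{Largo}.
Solving the two reaction functions simultaneously: (1 − (−0.5)(−0.4))q_{Largo} = 17.25 − 0.5·17.2, so 0.8q_{Largo} = 8.65 and q_{Largo} = 10.8125.
Then q_{Mesa} = 17.2 − 0.4·10.8125 = 12.875.
Equilibrium price: P = 91 − 2·23.6875 = 43.625.

43.625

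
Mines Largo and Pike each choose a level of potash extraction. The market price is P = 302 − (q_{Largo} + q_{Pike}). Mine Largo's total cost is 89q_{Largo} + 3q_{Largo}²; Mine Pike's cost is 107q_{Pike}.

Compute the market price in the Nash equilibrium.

196.8

Mine Largo's profit: π = q_{Largo}(302 − (q_{Largo} + q_{Pike})) − 89q_{Largo} − 3q_{Largo}².
∂π/∂q_{Largo} = 213 − 8q_{Largo} − q_{Pike} = 0, so q_{Largo} = 26.625 − 0.125q_{Pike}.
For Pike: ∂π/∂q_{Pike} = 195 − 2q_{Pike} − q_{Largo} = 0 ⇒ q_{Pike} = 97.5 − 0.5q_{Largo}.
Substituting the second reaction function into the first: q_{Largo} = 26.625 − 0.125(97.5 − 0.5q_{Largo}), which gives 0.9375q_{Largo} = 14.4375 ⇒ q_{Largo} = 15.4.
Then q_{Pike} = 97.5 − 0.5·15.4 = 89.8.
Equilibrium price: P = 302 − 105.2 = 196.8.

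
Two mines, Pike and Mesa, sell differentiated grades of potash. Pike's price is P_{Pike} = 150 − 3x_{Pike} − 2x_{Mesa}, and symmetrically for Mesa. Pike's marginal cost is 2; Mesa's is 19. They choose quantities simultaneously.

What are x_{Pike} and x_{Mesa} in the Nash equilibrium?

Mine Pike's profit: π = x_{Pike}(150 − 3x_{Pike} − 2x_{Mesa}) − 2x_{Pike}.
∂π/∂x_{Pike} = 148 − 6x_{Pike} − 2x_{Mesa} = 0 ⇒ x_{Pike} = 74/3 − (1/3)x_{Mesa}.
Similarly x_{Mesa} = 131/6 − (1/3)x_{Pike}.
Substituting the second reaction function into the first: x_{Pike} = 74/3 − (1/3)(131/6 − (1/3)x_{Pike}), which gives (8/9)x_{Pike} = 313/18 ⇒ x_{Pike} = 19.5625.
Then x_{Mesa} = 131/6 − (1/3)·19.5625 = 15.3125.

19.5625, 15.3125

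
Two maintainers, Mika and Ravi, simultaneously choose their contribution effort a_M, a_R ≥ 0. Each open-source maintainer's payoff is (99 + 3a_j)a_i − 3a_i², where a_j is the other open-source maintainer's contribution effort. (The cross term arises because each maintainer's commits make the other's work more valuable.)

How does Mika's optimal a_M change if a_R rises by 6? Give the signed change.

3

Mika's payoff is (99 + 3a_R)a_M − 3a_M².
∂π/∂a_M = 99 + 3a_R − 6a_M = 0, so a_M = 16.5 + 0.5a_R.
The reaction-function slope is 0.5, so a 6-unit rise in a_R moves a_M by 0.5 × 6 = 3. Mika's best response rises — the actions are strategic complements.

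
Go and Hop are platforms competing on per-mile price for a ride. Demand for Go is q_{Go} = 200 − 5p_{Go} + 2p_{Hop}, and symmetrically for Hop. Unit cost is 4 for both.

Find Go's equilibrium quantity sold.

Go's profit: π = (p_{Go} − 4)(200 − 5p_{Go} + 2p_{Hop}).
∂π/∂p_{Go} = 220 − 10p_{Go} + 2p_{Hop} = 0 ⇒ p_{Go} = 22 + 0.2p_{Hop}.
The game is symmetric, so in equilibrium p_{Hop} = p_{Go}: the reaction function gives 0.8p_{Go} = 22, hence p_{Go} = 27.5.
q_{Go} = 200 − 5·27.5 + 2·27.5 = 117.5.

117.5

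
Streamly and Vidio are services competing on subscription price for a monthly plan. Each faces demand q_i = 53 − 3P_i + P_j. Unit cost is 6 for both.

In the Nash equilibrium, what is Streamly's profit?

201.72

Streamly's profit: π = (P_{Streamly} − 6)(53 − 3P_{Streamly} + P_{Vidio}).
∂π/∂P_{Streamly} = 71 − 6P_{Streamly} + P_{Vidio} = 0 ⇒ P_{Streamly} = 71/6 + (1/6)P_{Vidio}.
By symmetry P_{Vidio} = P_{Streamly}; substituting into the reaction function, (5/6)P_{Streamly} = 71/6 and P_{Streamly} = 14.2.
q_{Streamly} = 53 − 3·14.2 + 14.2 = 24.6.
Profit = (14.2 − 6)·24.6 = 201.72.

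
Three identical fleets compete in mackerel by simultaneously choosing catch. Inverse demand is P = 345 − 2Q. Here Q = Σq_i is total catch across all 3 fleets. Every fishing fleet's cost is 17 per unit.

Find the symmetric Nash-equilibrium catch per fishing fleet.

A representative fishing fleet's profit is π_i = q_i(345 − 2Q) − 17q_i, with Q = q_i + Σ_{j≠i} q_j.
First-order condition: 328 − 4q_i − 2Σ_{j≠i} q_j = 0.
With identical fishing fleets, set every q_j = q: then 328 − 4q − 4q = 0, i.e. q = 328/8 = 41.

41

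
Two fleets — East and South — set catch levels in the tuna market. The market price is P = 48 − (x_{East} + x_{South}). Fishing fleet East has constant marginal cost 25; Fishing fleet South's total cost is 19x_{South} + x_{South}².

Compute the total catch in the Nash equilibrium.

Fishing fleet East's profit: π = x_{East}(48 − (x_{East} + x_{South})) − 25x_{East}.
∂π/∂x_{East} = 23 − 2x_{East} − x_{South} = 0, so x_{East} = 11.5 − 0.5x_{South}.
For South: ∂π/∂x_{South} = 29 − 4x_{South} − x_{East} = 0 ⇒ x_{South} = 7.25 − 0.25x_{East}.
Substituting the second reaction function into the first: x_{East} = 11.5 − 0.5(7.25 − 0.25x_{East}), which gives 0.875x_{East} = 7.875 ⇒ x_{East} = 9.
Then x_{South} = 7.25 − 0.25·9 = 5.
Total catch: 9 + 5 = 14.

14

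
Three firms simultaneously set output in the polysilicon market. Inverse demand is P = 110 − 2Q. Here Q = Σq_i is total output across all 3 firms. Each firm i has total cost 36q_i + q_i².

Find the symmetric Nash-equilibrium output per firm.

7.4

A representative firm's profit is π_i = q_i(110 − 2Q) − 36q_i − q_i², with Q = q_i + Σ_{j≠i} q_j.
First-order condition: 74 − 6q_i − 2Σ_{j≠i} q_j = 0.
With identical firms, set every q_j = q: then 74 − 6q − 4q = 0, i.e. q = 74/10 = 7.4.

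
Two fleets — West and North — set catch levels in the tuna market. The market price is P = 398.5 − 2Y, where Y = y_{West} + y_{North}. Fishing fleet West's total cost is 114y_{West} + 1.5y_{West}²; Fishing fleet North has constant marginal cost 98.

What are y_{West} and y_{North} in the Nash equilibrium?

22.375, 63.9375

Fishing fleet West's profit: π = y_{West}(398.5 − 2(y_{West} + y_{North})) − 114y_{West} − 1.5y_{West}².
∂π/∂y_{West} = 284.5 − 7y_{West} − 2y_{North} = 0, so y_{West} = 569/14 − (2/7)y_{North}.
For North: ∂π/∂y_{North} = 300.5 − 4y_{North} − 2y_{West} = 0 ⇒ y_{North} = 75.125 − 0.5y_{West}.
Solving the two reaction functions simultaneously: (1 − (−2/7)(−0.5))y_{West} = 569/14 − (2/7)·75.125, so (6/7)y_{West} = 537/28 and y_{West} = 22.375.
Then y_{North} = 75.125 − 0.5·22.375 = 63.9375.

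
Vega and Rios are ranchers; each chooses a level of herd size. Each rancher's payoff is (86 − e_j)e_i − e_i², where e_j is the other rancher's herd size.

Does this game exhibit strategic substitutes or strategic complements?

strategic substitutes

Vega's payoff is (86 − e_R)e_V − e_V².
∂π/∂e_V = 86 − e_R − 2e_V = 0, so e_V = 43 − 0.5e_R.
The best-response slope de_V/de_R = −0.5 < 0: the reaction function is downward-sloping, so the choices are strategic substitutes.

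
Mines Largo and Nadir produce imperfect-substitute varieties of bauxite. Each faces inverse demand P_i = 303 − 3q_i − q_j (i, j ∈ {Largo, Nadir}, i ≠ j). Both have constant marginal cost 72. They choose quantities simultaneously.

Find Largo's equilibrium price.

Mine Largo's profit: π = q_{Largo}(303 − 3q_{Largo} − q_{Nadir}) − 72q_{Largo}.
∂π/∂q_{Largo} = 231 − 6q_{Largo} − q_{Nadir} = 0 ⇒ q_{Largo} = 38.5 − (1/6)q_{Nadir}.
The game is symmetric, so in equilibrium q_{Nadir} = q_{Largo}: the reaction function gives (7/6)q_{Largo} = 38.5, hence q_{Largo} = 33.
P_{Largo} = 303 − 3·33 − 33 = 171.

171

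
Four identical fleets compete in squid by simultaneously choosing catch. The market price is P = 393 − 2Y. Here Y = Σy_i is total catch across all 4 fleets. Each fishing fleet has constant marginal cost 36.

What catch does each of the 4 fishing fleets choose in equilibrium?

A representative fishing fleet's profit is π_i = y_i(393 − 2Y) − 36y_i, with Y = y_i + Σ_{j≠i} y_j.
First-order condition: 357 − 4y_i − 2Σ_{j≠i} y_j = 0.
Imposing symmetry (y_j = y for all j) turns Σ_{j≠i} y_j into 3y, so 357 = 10y and y = 35.7.

35.7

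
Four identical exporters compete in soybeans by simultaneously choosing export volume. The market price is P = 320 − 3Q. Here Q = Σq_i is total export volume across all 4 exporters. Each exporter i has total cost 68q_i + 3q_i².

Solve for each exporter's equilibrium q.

A representative exporter's profit is π_i = q_i(320 − 3Q) − 68q_i − 3q_i², with Q = q_i + Σ_{j≠i} q_j.
First-order condition: 252 − 12q_i − 3Σ_{j≠i} q_j = 0.
In a symmetric equilibrium every exporter chooses the same q, so Σ_{j≠i} q_j = 3q. The condition becomes 252 − 21q = 0, giving q = 252/21 = 12.

12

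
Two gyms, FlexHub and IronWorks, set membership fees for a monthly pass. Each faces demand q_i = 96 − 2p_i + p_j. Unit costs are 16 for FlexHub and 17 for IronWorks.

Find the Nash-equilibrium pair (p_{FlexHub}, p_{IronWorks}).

42.8, 43.2

FlexHub's profit: π = (p_{FlexHub} − 16)(96 − 2p_{FlexHub} + p_{IronWorks}).
∂π/∂p_{FlexHub} = 128 − 4p_{FlexHub} + p_{IronWorks} = 0 ⇒ p_{FlexHub} = 32 + 0.25p_{IronWorks}.
Similarly p_{IronWorks} = 32.5 + 0.25p_{FlexHub}.
Solving the two reaction functions simultaneously: (1 − (0.25)(0.25))p_{FlexHub} = 32 + 0.25·32.5, so 0.9375p_{FlexHub} = 40.125 and p_{FlexHub} = 42.8.
Then p_{IronWorks} = 32.5 + 0.25·42.8 = 43.2.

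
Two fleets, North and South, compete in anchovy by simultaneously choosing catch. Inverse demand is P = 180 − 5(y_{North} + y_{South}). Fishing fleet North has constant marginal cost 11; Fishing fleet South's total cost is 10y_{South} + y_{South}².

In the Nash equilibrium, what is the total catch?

Fishing fleet North's profit: π = y_{North}(180 − 5(y_{North} + y_{South})) − 11y_{North}.
∂π/∂y_{North} = 169 − 10y_{North} − 5y_{South} = 0, so y_{North} = 16.9 − 0.5y_{South}.
For South: ∂π/∂y_{South} = 170 − 12y_{South} − 5y_{North} = 0 ⇒ y_{South} = 85/6 − (5/12)y_{North}.
Solving the two reaction functions simultaneously: (1 − (−0.5)(−5/12))y_{North} = 16.9 − 0.5·(85/6), so (19/24)y_{North} = 589/60 and y_{North} = 12.4.
Then y_{South} = 85/6 − (5/12)·12.4 = 9.
Total catch: 12.4 + 9 = 21.4.

21.4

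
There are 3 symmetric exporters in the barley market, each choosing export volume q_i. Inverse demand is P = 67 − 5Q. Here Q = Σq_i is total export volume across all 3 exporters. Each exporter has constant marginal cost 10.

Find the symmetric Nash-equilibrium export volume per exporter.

A representative exporter's profit is π_i = q_i(67 − 5Q) − 10q_i, with Q = q_i + Σ_{j≠i} q_j.
First-order condition: 57 − 10q_i − 5Σ_{j≠i} q_j = 0.
With identical exporters, set every q_j = q: then 57 − 10q − 10q = 0, i.e. q = 57/20 = 2.85.

2.85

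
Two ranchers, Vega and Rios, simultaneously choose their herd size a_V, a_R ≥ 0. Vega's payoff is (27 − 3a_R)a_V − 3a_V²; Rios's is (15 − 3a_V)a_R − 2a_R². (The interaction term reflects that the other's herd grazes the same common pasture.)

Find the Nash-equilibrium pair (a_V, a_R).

4.2, 0.6

Expanding Vega's payoff: 27a_V − 3a_Ra_V − 3a_V².
∂π/∂a_V = 27 − 3a_R − 6a_V = 0, so a_V = 4.5 − 0.5a_R.
Likewise for Rios: a_R = 3.75 − 0.75a_V.
Solving the two reaction functions simultaneously: (1 − (−0.5)(−0.75))a_V = 4.5 − 0.5·3.75, so 0.625a_V = 2.625 and a_V = 4.2.
Then a_R = 3.75 − 0.75·4.2 = 0.6.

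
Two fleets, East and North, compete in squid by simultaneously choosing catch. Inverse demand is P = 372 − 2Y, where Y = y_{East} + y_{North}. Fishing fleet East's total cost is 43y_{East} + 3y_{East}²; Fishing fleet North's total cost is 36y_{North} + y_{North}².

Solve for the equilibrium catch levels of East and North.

Fishing fleet East's profit: π = y_{East}(372 − 2(y_{East} + y_{North})) − 43y_{East} − 3y_{East}².
∂π/∂y_{East} = 329 − 10y_{East} − 2y_{North} = 0, so y_{East} = 32.9 − 0.2y_{North}.
For North: ∂π/∂y_{North} = 336 − 6y_{North} − 2y_{East} = 0 ⇒ y_{North} = 56 − (1/3)y_{East}.
Plugging y_{North} into East's best response: y_{East} = 32.9 − 0.2(56 − (1/3)y_{East}) ⇒ (14/15)y_{East} = 21.7, so y_{East} = 23.25.
Then y_{North} = 56 − (1/3)·23.25 = 48.25.

23.25, 48.25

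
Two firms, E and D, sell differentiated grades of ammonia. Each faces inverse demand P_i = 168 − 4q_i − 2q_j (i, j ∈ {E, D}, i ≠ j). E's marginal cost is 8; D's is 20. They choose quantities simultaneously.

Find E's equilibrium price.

73.6

Firm E's profit: π = q_E(168 − 4q_E − 2q_D) − 8q_E.
∂π/∂q_E = 160 − 8q_E − 2q_D = 0 ⇒ q_E = 20 − 0.25q_D.
Similarly q_D = 18.5 − 0.25q_E.
Solving the two reaction functions simultaneously: (1 − (−0.25)(−0.25))q_E = 20 − 0.25·18.5, so 0.9375q_E = 15.375 and q_E = 16.4.
Then q_D = 18.5 − 0.25·16.4 = 14.4.
P_E = 168 − 4·16.4 − 2·14.4 = 73.6.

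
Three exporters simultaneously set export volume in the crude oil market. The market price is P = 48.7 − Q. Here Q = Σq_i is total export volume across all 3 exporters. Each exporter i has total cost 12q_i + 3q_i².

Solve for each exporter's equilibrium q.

A representative exporter's profit is π_i = q_i(48.7 − Q) − 12q_i − 3q_i², with Q = q_i + Σ_{j≠i} q_j.
First-order condition: 36.7 − 8q_i − Σ_{j≠i} q_j = 0.
With identical exporters, set every q_j = q: then 36.7 − 8q − 2q = 0, i.e. q = 36.7/10 = 3.67.

3.67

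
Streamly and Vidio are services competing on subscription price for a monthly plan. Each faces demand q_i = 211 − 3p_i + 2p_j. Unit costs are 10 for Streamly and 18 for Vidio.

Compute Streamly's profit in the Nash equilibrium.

Streamly's profit: π = (p_{Streamly} − 10)(211 − 3p_{Streamly} + 2p_{Vidio}).
∂π/∂p_{Streamly} = 241 − 6p_{Streamly} + 2p_{Vidio} = 0 ⇒ p_{Streamly} = 241/6 + (1/3)p_{Vidio}.
Similarly p_{Vidio} = 265/6 + (1/3)p_{Streamly}.
Plugging p_{Vidio} into Streamly's best response: p_{Streamly} = 241/6 + (1/3)(265/6 + (1/3)p_{Streamly}) ⇒ (8/9)p_{Streamly} = 494/9, so p_{Streamly} = 61.75.
Then p_{Vidio} = 265/6 + (1/3)·61.75 = 64.75.
q_{Streamly} = 211 − 3·61.75 + 2·64.75 = 155.25.
Profit = (61.75 − 10)·155.25 = 8034.1875.

8034.1875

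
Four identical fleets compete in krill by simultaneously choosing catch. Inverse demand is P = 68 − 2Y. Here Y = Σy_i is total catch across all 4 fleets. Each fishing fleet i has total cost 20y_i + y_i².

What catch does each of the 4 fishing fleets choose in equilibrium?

A representative fishing fleet's profit is π_i = y_i(68 − 2Y) − 20y_i − y_i², with Y = y_i + Σ_{j≠i} y_j.
First-order condition: 48 − 6y_i − 2Σ_{j≠i} y_j = 0.
In a symmetric equilibrium every fishing fleet chooses the same y, so Σ_{j≠i} y_j = 3y. The condition becomes 48 − 12y = 0, giving y = 48/12 = 4.

4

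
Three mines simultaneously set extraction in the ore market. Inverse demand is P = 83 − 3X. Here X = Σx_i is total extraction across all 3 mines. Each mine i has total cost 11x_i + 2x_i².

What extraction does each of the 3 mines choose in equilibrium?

4.5

A representative mine's profit is π_i = x_i(83 − 3X) − 11x_i − 2x_i², with X = x_i + Σ_{j≠i} x_j.
First-order condition: 72 − 10x_i − 3Σ_{j≠i} x_j = 0.
Imposing symmetry (x_j = x for all j) turns Σ_{j≠i} x_j into 2x, so 72 = 16x and x = 4.5.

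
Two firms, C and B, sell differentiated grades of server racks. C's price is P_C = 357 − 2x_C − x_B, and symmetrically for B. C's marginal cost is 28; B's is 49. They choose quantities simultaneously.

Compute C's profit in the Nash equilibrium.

9031.68

Firm C's profit: π = x_C(357 − 2x_C − x_B) − 28x_C.
∂π/∂x_C = 329 − 4x_C − x_B = 0 ⇒ x_C = 82.25 − 0.25x_B.
Similarly x_B = 77 − 0.25x_C.
Plugging x_B into C's best response: x_C = 82.25 − 0.25(77 − 0.25x_C) ⇒ 0.9375x_C = 63, so x_C = 67.2.
Then x_B = 77 − 0.25·67.2 = 60.2.
P_C = 357 − 2·67.2 − 60.2 = 162.4.
Profit = (162.4 − 28)·67.2 = 9031.68.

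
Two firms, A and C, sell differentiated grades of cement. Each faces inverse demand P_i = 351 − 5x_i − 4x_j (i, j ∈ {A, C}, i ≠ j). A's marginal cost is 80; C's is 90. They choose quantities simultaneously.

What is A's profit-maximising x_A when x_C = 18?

Firm A's profit: π = x_A(351 − 5x_A − 4x_C) − 80x_A.
∂π/∂x_A = 271 − 10x_A − 4x_C = 0 ⇒ x_A = 27.1 − 0.4x_C.
At x_C = 18: x_A = 27.1 − 0.4·18 = 19.9.

19.9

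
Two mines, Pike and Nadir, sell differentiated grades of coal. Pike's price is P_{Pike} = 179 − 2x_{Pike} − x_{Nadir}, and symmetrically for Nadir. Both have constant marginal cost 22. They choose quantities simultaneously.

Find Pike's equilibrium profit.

Mine Pike's profit: π = x_{Pike}(179 − 2x_{Pike} − x_{Nadir}) − 22x_{Pike}.
∂π/∂x_{Pike} = 157 − 4x_{Pike} − x_{Nadir} = 0 ⇒ x_{Pike} = 39.25 − 0.25x_{Nadir}.
Setting x_{Pike} = x_{Nadir} in the reaction function: x_{Pike} = 39.25 − 0.25x_{Pike}, so x_{Pike} = 39.25 / 1.25 = 31.4.
P_{Pike} = 179 − 2·31.4 − 31.4 = 84.8.
Profit = (84.8 − 22)·31.4 = 1971.92.

1971.92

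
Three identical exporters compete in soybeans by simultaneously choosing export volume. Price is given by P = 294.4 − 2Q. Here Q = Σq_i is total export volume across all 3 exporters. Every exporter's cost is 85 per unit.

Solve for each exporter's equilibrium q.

26.175

A representative exporter's profit is π_i = q_i(294.4 − 2Q) − 85q_i, with Q = q_i + Σ_{j≠i} q_j.
First-order condition: 209.4 − 4q_i − 2Σ_{j≠i} q_j = 0.
With identical exporters, set every q_j = q: then 209.4 − 4q − 4q = 0, i.e. q = 209.4/8 = 26.175.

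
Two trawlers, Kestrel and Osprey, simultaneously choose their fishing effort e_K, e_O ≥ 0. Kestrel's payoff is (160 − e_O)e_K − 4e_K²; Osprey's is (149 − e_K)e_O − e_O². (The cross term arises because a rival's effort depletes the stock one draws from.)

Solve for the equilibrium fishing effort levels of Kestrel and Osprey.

11.4, 68.8

Expanding Kestrel's payoff: 160e_K − e_Oe_K − 4e_K².
∂π/∂e_K = 160 − e_O − 8e_K = 0, so e_K = 20 − 0.125e_O.
Likewise for Osprey: e_O = 74.5 − 0.5e_K.
Plugging e_O into Kestrel's best response: e_K = 20 − 0.125(74.5 − 0.5e_K) ⇒ 0.9375e_K = 10.6875, so e_K = 11.4.
Then e_O = 74.5 − 0.5·11.4 = 68.8.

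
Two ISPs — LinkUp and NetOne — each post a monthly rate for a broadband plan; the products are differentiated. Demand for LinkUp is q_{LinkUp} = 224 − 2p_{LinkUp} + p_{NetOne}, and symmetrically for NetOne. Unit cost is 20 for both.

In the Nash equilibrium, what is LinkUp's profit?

9248

LinkUp's profit: π = (p_{LinkUp} − 20)(224 − 2p_{LinkUp} + p_{NetOne}).
∂π/∂p_{LinkUp} = 264 − 4p_{LinkUp} + p_{NetOne} = 0 ⇒ p_{LinkUp} = 66 + 0.25p_{NetOne}.
The game is symmetric, so in equilibrium p_{NetOne} = p_{LinkUp}: the reaction function gives 0.75p_{LinkUp} = 66, hence p_{LinkUp} = 88.
q_{LinkUp} = 224 − 2·88 + 88 = 136.
Profit = (88 − 20)·136 = 9248.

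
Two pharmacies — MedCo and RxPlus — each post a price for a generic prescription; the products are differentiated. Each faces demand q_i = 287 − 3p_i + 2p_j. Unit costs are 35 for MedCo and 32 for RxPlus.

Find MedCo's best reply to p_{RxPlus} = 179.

MedCo's profit: π = (p_{MedCo} − 35)(287 − 3p_{MedCo} + 2p_{RxPlus}).
∂π/∂p_{MedCo} = 392 − 6p_{MedCo} + 2p_{RxPlus} = 0 ⇒ p_{MedCo} = 196/3 + (1/3)p_{RxPlus}.
At p_{RxPlus} = 179: p_{MedCo} = 196/3 + (1/3)·179 = 125.

125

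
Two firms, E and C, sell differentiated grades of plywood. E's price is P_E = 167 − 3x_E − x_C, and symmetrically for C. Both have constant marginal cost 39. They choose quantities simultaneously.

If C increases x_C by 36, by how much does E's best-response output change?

Firm E's profit: π = x_E(167 − 3x_E − x_C) − 39x_E.
∂π/∂x_E = 128 − 6x_E − x_C = 0 ⇒ x_E = 64/3 − (1/6)x_C.
The reaction-function slope is −1/6, so a 36-unit rise in x_C moves x_E by −1/6 × 36 = −6. E's best response falls — the actions are strategic substitutes.

-6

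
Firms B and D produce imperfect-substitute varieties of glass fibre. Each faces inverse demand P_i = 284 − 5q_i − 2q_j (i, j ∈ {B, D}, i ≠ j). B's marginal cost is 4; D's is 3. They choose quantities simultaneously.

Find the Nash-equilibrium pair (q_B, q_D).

Firm B's profit: π = q_B(284 − 5q_B − 2q_D) − 4q_B.
∂π/∂q_B = 280 − 10q_B − 2q_D = 0 ⇒ q_B = 28 − 0.2q_D.
Similarly q_D = 28.1 − 0.2q_B.
Plugging q_D into B's best response: q_B = 28 − 0.2(28.1 − 0.2q_B) ⇒ 0.96q_B = 22.38, so q_B = 23.3125.
Then q_D = 28.1 − 0.2·23.3125 = 23.4375.

23.3125, 23.4375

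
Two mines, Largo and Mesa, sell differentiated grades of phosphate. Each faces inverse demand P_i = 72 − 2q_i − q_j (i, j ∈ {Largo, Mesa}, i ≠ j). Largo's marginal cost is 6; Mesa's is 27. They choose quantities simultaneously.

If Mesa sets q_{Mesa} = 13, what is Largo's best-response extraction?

Mine Largo's profit: π = q_{Largo}(72 − 2q_{Largo} − q_{Mesa}) − 6q_{Largo}.
∂π/∂q_{Largo} = 66 − 4q_{Largo} − q_{Mesa} = 0 ⇒ q_{Largo} = 16.5 − 0.25q_{Mesa}.
At q_{Mesa} = 13: q_{Largo} = 16.5 − 0.25·13 = 13.25.

13.25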